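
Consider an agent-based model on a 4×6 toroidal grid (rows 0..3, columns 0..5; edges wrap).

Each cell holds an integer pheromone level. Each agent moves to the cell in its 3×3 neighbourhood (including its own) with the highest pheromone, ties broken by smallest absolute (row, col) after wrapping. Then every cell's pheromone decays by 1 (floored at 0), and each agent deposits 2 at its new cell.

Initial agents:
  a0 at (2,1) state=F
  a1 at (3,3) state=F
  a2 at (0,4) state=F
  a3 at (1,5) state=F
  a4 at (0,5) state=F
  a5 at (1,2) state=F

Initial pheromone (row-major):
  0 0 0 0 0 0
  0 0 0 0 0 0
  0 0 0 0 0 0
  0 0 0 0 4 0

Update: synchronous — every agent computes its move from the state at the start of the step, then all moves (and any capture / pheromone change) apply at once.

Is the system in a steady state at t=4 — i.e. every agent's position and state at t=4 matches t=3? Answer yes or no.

t=1: a0@(1,0) a1@(3,4) a2@(3,4) a3@(0,0) a4@(3,4) a5@(0,1) | pheromone: 2 2 0 0 0 0 / 2 0 0 0 0 0 / 0 0 0 0 0 0 / 0 0 0 0 9 0
t=2: a0@(0,0) a1@(3,4) a2@(3,4) a3@(0,0) a4@(3,4) a5@(0,0) | pheromone: 7 1 0 0 0 0 / 1 0 0 0 0 0 / 0 0 0 0 0 0 / 0 0 0 0 14 0
t=3: a0@(0,0) a1@(3,4) a2@(3,4) a3@(0,0) a4@(3,4) a5@(0,0) | pheromone: 12 0 0 0 0 0 / 0 0 0 0 0 0 / 0 0 0 0 0 0 / 0 0 0 0 19 0
t=4: a0@(0,0) a1@(3,4) a2@(3,4) a3@(0,0) a4@(3,4) a5@(0,0) | pheromone: 17 0 0 0 0 0 / 0 0 0 0 0 0 / 0 0 0 0 0 0 / 0 0 0 0 24 0

yes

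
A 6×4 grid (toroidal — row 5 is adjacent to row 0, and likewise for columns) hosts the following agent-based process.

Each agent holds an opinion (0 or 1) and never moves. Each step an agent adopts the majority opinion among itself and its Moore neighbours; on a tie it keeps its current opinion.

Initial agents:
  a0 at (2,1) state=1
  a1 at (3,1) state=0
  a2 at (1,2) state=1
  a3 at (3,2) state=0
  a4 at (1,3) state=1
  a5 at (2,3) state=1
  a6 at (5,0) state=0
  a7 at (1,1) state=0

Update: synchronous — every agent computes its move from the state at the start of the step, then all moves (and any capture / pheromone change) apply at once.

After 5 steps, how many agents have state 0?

t=1: a0@(2,1):0 a1@(3,1):0 a2@(1,2):1 a3@(3,2):0 a4@(1,3):1 a5@(2,3):1 a6@(5,0):0 a7@(1,1):1
t=2: (unchanged — steady state)

4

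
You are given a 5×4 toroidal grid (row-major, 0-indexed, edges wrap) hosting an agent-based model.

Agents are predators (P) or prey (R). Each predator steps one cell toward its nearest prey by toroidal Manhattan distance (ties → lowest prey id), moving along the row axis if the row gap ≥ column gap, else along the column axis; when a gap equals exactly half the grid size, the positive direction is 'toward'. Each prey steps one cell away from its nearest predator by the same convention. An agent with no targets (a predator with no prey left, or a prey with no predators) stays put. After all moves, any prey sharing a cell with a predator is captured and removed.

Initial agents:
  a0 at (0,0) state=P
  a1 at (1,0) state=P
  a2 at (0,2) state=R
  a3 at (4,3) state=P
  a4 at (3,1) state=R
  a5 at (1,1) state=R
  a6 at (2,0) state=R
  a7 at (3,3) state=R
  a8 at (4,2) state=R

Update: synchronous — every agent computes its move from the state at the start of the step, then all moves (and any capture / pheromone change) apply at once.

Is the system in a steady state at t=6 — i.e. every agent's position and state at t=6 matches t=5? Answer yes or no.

no

t=1: a0@(0,1):P a1@(1,1):P a3@(3,3):P a4@(2,1):R a5@(1,2):R a6@(3,0):R a7@(2,3):R a8@(4,1):R
t=2: a0@(4,1):P a1@(2,1):P a3@(3,0):P a4@(3,1):R a5@(1,3):R a6@(3,1):R a7@(1,3):R a8@(3,1):R
t=3: a0@(3,1):P a1@(3,1):P a3@(3,1):P a4@(2,1):R a5@(1,2):R a6@(2,1):R a7@(1,2):R a8@(2,1):R
t=4: a0@(2,1):P a1@(2,1):P a3@(2,1):P a4@(1,1):R a5@(0,2):R a6@(1,1):R a7@(0,2):R a8@(1,1):R
t=5: a0@(1,1):P a1@(1,1):P a3@(1,1):P a4@(0,1):R a5@(4,2):R a6@(0,1):R a7@(4,2):R a8@(0,1):R
t=6: a0@(0,1):P a1@(0,1):P a3@(0,1):P a4@(4,1):R a5@(3,2):R a6@(4,1):R a7@(3,2):R a8@(4,1):R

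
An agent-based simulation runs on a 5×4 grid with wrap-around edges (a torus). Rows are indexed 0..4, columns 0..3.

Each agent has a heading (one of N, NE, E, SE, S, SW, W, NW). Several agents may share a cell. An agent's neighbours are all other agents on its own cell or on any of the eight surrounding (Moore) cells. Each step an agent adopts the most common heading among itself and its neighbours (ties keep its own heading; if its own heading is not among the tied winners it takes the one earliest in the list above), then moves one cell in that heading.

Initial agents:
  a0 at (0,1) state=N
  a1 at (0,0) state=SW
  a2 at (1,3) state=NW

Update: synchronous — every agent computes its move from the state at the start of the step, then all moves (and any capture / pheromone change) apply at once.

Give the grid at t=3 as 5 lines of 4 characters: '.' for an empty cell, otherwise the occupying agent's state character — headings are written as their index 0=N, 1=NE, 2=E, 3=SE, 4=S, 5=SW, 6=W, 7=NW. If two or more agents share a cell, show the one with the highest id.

t=1: a0@(4,1):N a1@(1,3):SW a2@(0,2):NW
t=2: a0@(3,1):N a1@(2,2):SW a2@(4,1):NW
t=3: a0@(2,1):N a1@(3,1):SW a2@(3,0):NW

....
....
.0..
75..
....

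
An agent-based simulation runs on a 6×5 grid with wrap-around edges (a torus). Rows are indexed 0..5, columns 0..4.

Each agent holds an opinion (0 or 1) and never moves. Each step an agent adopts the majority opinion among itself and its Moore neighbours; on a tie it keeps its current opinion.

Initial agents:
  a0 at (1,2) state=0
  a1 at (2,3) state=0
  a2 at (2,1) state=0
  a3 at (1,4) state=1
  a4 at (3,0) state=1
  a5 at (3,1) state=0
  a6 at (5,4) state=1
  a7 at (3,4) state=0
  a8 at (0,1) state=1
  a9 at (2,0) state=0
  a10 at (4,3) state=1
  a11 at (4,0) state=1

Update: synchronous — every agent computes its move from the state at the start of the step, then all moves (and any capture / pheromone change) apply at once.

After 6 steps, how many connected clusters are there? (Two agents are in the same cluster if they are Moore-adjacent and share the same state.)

t=1: a0@(1,2):0 a1@(2,3):0 a2@(2,1):0 a3@(1,4):0 a4@(3,0):0 a5@(3,1):0 a6@(5,4):1 a7@(3,4):0 a8@(0,1):1 a9@(2,0):0 a10@(4,3):1 a11@(4,0):1
t=2: a0@(1,2):0 a1@(2,3):0 a2@(2,1):0 a3@(1,4):0 a4@(3,0):0 a5@(3,1):0 a6@(5,4):1 a7@(3,4):0 a8@(0,1):1 a9@(2,0):0 a10@(4,3):1 a11@(4,0):0
t=3: (unchanged — steady state)

3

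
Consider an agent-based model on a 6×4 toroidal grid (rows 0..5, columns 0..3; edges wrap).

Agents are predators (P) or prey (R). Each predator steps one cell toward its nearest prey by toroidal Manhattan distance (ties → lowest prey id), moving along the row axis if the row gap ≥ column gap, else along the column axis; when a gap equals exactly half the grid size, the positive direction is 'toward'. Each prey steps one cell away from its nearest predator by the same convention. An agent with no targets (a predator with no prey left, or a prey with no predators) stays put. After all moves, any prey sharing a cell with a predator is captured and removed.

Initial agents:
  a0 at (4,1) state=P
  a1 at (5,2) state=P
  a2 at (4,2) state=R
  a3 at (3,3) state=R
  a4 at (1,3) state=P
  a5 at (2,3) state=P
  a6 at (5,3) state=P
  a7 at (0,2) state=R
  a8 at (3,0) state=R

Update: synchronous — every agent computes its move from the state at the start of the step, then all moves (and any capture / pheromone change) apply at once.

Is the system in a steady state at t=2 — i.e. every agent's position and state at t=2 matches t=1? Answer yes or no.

t=1: a0@(4,2):P a1@(4,2):P a4@(2,3):P a5@(3,3):P a6@(4,3):P a7@(1,2):R a8@(2,0):R
t=2: a0@(5,2):P a1@(5,2):P a4@(2,0):P a5@(2,3):P a6@(3,3):P a7@(0,2):R a8@(2,1):R

no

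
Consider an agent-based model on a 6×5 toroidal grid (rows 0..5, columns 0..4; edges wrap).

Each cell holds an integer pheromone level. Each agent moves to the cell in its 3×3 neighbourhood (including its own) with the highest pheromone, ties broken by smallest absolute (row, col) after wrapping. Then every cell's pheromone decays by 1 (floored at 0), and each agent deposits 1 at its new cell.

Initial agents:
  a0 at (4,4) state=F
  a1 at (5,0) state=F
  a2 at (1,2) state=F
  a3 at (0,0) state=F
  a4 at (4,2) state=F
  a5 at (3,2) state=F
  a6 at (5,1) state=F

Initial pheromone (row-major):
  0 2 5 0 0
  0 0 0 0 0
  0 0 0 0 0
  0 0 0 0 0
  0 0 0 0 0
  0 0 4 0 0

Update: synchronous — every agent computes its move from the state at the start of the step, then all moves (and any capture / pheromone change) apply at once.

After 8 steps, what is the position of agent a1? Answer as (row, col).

(0, 2)

t=1: a0@(3,0) a1@(0,1) a2@(0,2) a3@(0,1) a4@(5,2) a5@(2,1) a6@(0,2) | pheromone: 0 3 6 0 0 / 0 0 0 0 0 / 0 1 0 0 0 / 1 0 0 0 0 / 0 0 0 0 0 / 0 0 4 0 0
t=2: a0@(2,1) a1@(0,2) a2@(0,2) a3@(0,2) a4@(0,2) a5@(2,1) a6@(0,2) | pheromone: 0 2 10 0 0 / 0 0 0 0 0 / 0 2 0 0 0 / 0 0 0 0 0 / 0 0 0 0 0 / 0 0 3 0 0
t=3: a0@(2,1) a1@(0,2) a2@(0,2) a3@(0,2) a4@(0,2) a5@(2,1) a6@(0,2) | pheromone: 0 1 14 0 0 / 0 0 0 0 0 / 0 3 0 0 0 / 0 0 0 0 0 / 0 0 0 0 0 / 0 0 2 0 0
t=4: a0@(2,1) a1@(0,2) a2@(0,2) a3@(0,2) a4@(0,2) a5@(2,1) a6@(0,2) | pheromone: 0 0 18 0 0 / 0 0 0 0 0 / 0 4 0 0 0 / 0 0 0 0 0 / 0 0 0 0 0 / 0 0 1 0 0
t=5: a0@(2,1) a1@(0,2) a2@(0,2) a3@(0,2) a4@(0,2) a5@(2,1) a6@(0,2) | pheromone: 0 0 22 0 0 / 0 0 0 0 0 / 0 5 0 0 0 / 0 0 0 0 0 / 0 0 0 0 0 / 0 0 0 0 0
t=6: a0@(2,1) a1@(0,2) a2@(0,2) a3@(0,2) a4@(0,2) a5@(2,1) a6@(0,2) | pheromone: 0 0 26 0 0 / 0 0 0 0 0 / 0 6 0 0 0 / 0 0 0 0 0 / 0 0 0 0 0 / 0 0 0 0 0
t=7: a0@(2,1) a1@(0,2) a2@(0,2) a3@(0,2) a4@(0,2) a5@(2,1) a6@(0,2) | pheromone: 0 0 30 0 0 / 0 0 0 0 0 / 0 7 0 0 0 / 0 0 0 0 0 / 0 0 0 0 0 / 0 0 0 0 0
t=8: a0@(2,1) a1@(0,2) a2@(0,2) a3@(0,2) a4@(0,2) a5@(2,1) a6@(0,2) | pheromone: 0 0 34 0 0 / 0 0 0 0 0 / 0 8 0 0 0 / 0 0 0 0 0 / 0 0 0 0 0 / 0 0 0 0 0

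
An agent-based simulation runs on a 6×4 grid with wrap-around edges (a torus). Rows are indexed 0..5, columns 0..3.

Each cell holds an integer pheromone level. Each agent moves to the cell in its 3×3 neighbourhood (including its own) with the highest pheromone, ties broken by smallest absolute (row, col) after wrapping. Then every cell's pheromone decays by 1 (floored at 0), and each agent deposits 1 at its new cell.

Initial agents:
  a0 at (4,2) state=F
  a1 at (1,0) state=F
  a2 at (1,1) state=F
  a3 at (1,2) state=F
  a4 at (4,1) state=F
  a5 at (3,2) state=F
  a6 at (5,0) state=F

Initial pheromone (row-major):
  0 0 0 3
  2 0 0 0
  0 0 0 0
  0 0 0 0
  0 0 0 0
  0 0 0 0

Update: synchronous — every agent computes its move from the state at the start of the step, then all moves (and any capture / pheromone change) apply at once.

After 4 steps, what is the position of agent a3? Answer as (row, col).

t=1: a0@(3,1) a1@(0,3) a2@(1,0) a3@(0,3) a4@(3,0) a5@(2,1) a6@(0,3) | pheromone: 0 0 0 5 / 2 0 0 0 / 0 1 0 0 / 1 1 0 0 / 0 0 0 0 / 0 0 0 0
t=2: a0@(2,1) a1@(0,3) a2@(0,3) a3@(0,3) a4@(2,1) a5@(1,0) a6@(0,3) | pheromone: 0 0 0 8 / 2 0 0 0 / 0 2 0 0 / 0 0 0 0 / 0 0 0 0 / 0 0 0 0
t=3: a0@(1,0) a1@(0,3) a2@(0,3) a3@(0,3) a4@(1,0) a5@(0,3) a6@(0,3) | pheromone: 0 0 0 12 / 3 0 0 0 / 0 1 0 0 / 0 0 0 0 / 0 0 0 0 / 0 0 0 0
t=4: a0@(0,3) a1@(0,3) a2@(0,3) a3@(0,3) a4@(0,3) a5@(0,3) a6@(0,3) | pheromone: 0 0 0 18 / 2 0 0 0 / 0 0 0 0 / 0 0 0 0 / 0 0 0 0 / 0 0 0 0

(0, 3)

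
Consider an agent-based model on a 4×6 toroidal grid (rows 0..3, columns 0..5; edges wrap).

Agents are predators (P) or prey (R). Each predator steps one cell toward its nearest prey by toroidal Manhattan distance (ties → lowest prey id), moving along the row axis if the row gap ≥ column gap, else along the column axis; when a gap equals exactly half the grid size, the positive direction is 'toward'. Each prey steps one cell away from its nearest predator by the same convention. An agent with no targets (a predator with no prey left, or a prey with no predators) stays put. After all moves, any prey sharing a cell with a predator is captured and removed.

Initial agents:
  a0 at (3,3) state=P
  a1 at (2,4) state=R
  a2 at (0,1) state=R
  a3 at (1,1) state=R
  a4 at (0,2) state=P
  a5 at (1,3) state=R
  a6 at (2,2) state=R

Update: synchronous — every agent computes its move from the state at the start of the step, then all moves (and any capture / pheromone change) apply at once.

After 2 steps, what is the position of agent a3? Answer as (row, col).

t=1: a0@(2,3):P a1@(1,4):R a2@(0,0):R a3@(2,1):R a4@(0,1):P a5@(0,3):R a6@(1,2):R
t=2: a0@(1,3):P a1@(0,4):R a2@(0,5):R a3@(2,0):R a4@(0,0):P a5@(3,3):R a6@(0,2):R

(2, 0)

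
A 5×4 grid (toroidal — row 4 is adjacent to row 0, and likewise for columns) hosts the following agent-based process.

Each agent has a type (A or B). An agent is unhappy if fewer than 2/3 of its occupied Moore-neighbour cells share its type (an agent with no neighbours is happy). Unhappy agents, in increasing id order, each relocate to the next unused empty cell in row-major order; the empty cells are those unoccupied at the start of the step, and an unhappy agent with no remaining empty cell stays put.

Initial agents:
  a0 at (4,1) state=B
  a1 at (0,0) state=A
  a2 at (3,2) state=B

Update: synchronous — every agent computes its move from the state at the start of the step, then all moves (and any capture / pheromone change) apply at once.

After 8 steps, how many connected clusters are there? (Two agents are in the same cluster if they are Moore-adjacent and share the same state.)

3

t=1: a0@(0,1):B a1@(0,2):A a2@(3,2):B
t=2: a0@(0,0):B a1@(0,3):A a2@(3,2):B
t=3: a0@(0,1):B a1@(0,2):A a2@(3,2):B
t=4: a0@(0,0):B a1@(0,3):A a2@(3,2):B
t=5: a0@(0,1):B a1@(0,2):A a2@(3,2):B
t=6: a0@(0,0):B a1@(0,3):A a2@(3,2):B
t=7: a0@(0,1):B a1@(0,2):A a2@(3,2):B
t=8: a0@(0,0):B a1@(0,3):A a2@(3,2):B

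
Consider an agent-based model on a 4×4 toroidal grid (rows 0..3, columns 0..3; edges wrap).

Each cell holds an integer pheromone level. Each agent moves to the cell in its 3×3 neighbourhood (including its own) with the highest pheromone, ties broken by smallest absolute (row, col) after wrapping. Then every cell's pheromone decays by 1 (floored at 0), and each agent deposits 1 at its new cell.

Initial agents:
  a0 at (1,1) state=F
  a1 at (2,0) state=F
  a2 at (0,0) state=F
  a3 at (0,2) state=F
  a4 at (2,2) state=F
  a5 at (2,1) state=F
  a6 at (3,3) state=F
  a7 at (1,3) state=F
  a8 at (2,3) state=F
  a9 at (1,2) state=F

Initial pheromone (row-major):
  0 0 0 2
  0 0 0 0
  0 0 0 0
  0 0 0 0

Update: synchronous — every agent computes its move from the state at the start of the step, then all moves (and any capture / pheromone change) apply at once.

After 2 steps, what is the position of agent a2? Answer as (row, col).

t=1: a0@(0,0) a1@(1,0) a2@(0,3) a3@(0,3) a4@(1,1) a5@(1,0) a6@(0,3) a7@(0,3) a8@(1,0) a9@(0,3) | pheromone: 1 0 0 6 / 3 1 0 0 / 0 0 0 0 / 0 0 0 0
t=2: a0@(0,3) a1@(0,3) a2@(0,3) a3@(0,3) a4@(1,0) a5@(0,3) a6@(0,3) a7@(0,3) a8@(0,3) a9@(0,3) | pheromone: 0 0 0 14 / 3 0 0 0 / 0 0 0 0 / 0 0 0 0

(0, 3)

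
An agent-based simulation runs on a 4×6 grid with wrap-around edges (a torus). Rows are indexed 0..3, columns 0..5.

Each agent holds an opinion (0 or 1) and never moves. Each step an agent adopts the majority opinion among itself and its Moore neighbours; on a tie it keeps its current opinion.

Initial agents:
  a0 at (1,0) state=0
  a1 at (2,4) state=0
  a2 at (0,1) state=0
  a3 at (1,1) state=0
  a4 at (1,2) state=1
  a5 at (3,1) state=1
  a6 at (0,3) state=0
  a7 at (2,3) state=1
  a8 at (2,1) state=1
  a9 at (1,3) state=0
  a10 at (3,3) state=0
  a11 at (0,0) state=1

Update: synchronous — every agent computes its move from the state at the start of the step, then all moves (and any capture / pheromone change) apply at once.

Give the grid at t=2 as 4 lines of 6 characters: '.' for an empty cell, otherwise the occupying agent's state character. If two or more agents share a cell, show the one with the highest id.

t=1: a0@(1,0):0 a1@(2,4):0 a2@(0,1):0 a3@(1,1):0 a4@(1,2):0 a5@(3,1):1 a6@(0,3):0 a7@(2,3):0 a8@(2,1):1 a9@(1,3):0 a10@(3,3):0 a11@(0,0):0
t=2: a0@(1,0):0 a1@(2,4):0 a2@(0,1):0 a3@(1,1):0 a4@(1,2):0 a5@(3,1):1 a6@(0,3):0 a7@(2,3):0 a8@(2,1):0 a9@(1,3):0 a10@(3,3):0 a11@(0,0):0

00.0..
0000..
.0.00.
.1.0..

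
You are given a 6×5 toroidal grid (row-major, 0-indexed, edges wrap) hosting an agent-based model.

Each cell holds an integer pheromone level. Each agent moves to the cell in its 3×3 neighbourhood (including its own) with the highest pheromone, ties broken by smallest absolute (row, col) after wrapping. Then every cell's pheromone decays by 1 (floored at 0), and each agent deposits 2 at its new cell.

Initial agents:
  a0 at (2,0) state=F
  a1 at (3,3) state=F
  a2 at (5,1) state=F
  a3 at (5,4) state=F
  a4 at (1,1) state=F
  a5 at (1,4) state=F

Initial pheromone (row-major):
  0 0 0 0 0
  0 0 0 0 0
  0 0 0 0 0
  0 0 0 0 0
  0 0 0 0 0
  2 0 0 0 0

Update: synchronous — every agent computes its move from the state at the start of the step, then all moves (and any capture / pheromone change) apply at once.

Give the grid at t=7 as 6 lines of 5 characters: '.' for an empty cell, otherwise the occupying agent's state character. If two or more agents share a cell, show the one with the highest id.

t=1: a0@(1,0) a1@(2,2) a2@(5,0) a3@(5,0) a4@(0,0) a5@(0,0) | pheromone: 4 0 0 0 0 / 2 0 0 0 0 / 0 0 2 0 0 / 0 0 0 0 0 / 0 0 0 0 0 / 5 0 0 0 0
t=2: a0@(0,0) a1@(2,2) a2@(5,0) a3@(5,0) a4@(5,0) a5@(5,0) | pheromone: 5 0 0 0 0 / 1 0 0 0 0 / 0 0 3 0 0 / 0 0 0 0 0 / 0 0 0 0 0 / 12 0 0 0 0
t=3: a0@(5,0) a1@(2,2) a2@(5,0) a3@(5,0) a4@(5,0) a5@(5,0) | pheromone: 4 0 0 0 0 / 0 0 0 0 0 / 0 0 4 0 0 / 0 0 0 0 0 / 0 0 0 0 0 / 21 0 0 0 0
t=4: a0@(5,0) a1@(2,2) a2@(5,0) a3@(5,0) a4@(5,0) a5@(5,0) | pheromone: 3 0 0 0 0 / 0 0 0 0 0 / 0 0 5 0 0 / 0 0 0 0 0 / 0 0 0 0 0 / 30 0 0 0 0
t=5: a0@(5,0) a1@(2,2) a2@(5,0) a3@(5,0) a4@(5,0) a5@(5,0) | pheromone: 2 0 0 0 0 / 0 0 0 0 0 / 0 0 6 0 0 / 0 0 0 0 0 / 0 0 0 0 0 / 39 0 0 0 0
t=6: a0@(5,0) a1@(2,2) a2@(5,0) a3@(5,0) a4@(5,0) a5@(5,0) | pheromone: 1 0 0 0 0 / 0 0 0 0 0 / 0 0 7 0 0 / 0 0 0 0 0 / 0 0 0 0 0 / 48 0 0 0 0
t=7: a0@(5,0) a1@(2,2) a2@(5,0) a3@(5,0) a4@(5,0) a5@(5,0) | pheromone: 0 0 0 0 0 / 0 0 0 0 0 / 0 0 8 0 0 / 0 0 0 0 0 / 0 0 0 0 0 / 57 0 0 0 0

.....
.....
..F..
.....
.....
F....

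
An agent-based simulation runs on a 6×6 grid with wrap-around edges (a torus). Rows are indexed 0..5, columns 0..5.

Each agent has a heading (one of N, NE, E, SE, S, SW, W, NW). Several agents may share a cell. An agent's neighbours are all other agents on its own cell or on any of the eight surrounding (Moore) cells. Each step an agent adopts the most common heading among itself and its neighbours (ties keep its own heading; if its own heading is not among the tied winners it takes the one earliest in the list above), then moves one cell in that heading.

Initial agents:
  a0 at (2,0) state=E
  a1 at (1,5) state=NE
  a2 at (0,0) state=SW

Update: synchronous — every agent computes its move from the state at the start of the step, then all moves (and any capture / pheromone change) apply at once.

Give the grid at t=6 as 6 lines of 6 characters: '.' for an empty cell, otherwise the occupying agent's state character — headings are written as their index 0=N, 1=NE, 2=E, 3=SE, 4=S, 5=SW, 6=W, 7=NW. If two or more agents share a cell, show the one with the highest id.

t=1: a0@(2,1):E a1@(0,0):NE a2@(1,5):SW
t=2: a0@(2,2):E a1@(5,1):NE a2@(2,4):SW
t=3: a0@(2,3):E a1@(4,2):NE a2@(3,3):SW
t=4: a0@(2,4):E a1@(3,3):NE a2@(4,2):SW
t=5: a0@(2,5):E a1@(2,4):NE a2@(5,1):SW
t=6: a0@(2,0):E a1@(1,5):NE a2@(0,0):SW

5.....
.....1
2.....
......
......
......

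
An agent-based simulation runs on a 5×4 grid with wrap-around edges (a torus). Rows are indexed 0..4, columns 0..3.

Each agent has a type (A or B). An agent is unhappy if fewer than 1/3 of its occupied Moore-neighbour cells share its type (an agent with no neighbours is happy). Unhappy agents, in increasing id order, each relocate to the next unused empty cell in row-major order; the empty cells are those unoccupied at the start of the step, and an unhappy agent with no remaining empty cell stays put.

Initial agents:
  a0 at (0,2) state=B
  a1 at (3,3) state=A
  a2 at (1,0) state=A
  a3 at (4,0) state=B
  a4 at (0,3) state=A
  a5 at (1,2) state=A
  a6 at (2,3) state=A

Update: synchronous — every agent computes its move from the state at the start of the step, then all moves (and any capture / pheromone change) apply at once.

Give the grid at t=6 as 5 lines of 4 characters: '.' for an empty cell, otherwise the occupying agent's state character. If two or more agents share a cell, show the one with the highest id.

BB.A
A.A.
...A
...A
....

t=1: a0@(0,0):B a1@(3,3):A a2@(1,0):A a3@(0,1):B a4@(0,3):A a5@(1,2):A a6@(2,3):A
t=2: (unchanged — steady state)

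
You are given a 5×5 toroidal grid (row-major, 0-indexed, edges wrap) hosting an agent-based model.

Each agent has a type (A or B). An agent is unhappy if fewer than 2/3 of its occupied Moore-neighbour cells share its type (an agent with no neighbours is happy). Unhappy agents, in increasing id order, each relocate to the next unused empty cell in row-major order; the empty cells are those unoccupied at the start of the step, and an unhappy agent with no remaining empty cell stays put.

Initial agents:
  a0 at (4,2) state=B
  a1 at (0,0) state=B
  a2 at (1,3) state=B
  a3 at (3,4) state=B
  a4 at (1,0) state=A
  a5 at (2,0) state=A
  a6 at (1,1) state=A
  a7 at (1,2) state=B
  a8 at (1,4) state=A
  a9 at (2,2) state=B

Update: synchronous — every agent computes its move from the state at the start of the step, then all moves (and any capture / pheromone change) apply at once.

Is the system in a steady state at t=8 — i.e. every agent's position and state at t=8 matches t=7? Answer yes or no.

no

t=1: a0@(4,2):B a1@(0,1):B a2@(1,3):B a3@(0,2):B a4@(1,0):A a5@(2,0):A a6@(0,3):A a7@(1,2):B a8@(0,4):A a9@(2,2):B
t=2: a0@(4,2):B a1@(0,1):B a2@(0,0):B a3@(0,2):B a4@(1,0):A a5@(2,0):A a6@(1,1):A a7@(1,2):B a8@(0,4):A a9@(2,2):B
t=3: a0@(4,2):B a1@(0,1):B a2@(0,3):B a3@(0,2):B a4@(1,3):A a5@(2,0):A a6@(1,4):A a7@(1,2):B a8@(2,1):A a9@(2,3):B
t=4: a0@(4,2):B a1@(0,1):B a2@(0,0):B a3@(0,2):B a4@(0,4):A a5@(2,0):A a6@(1,0):A a7@(1,2):B a8@(1,1):A a9@(2,2):B
t=5: a0@(4,2):B a1@(0,1):B a2@(0,3):B a3@(0,2):B a4@(1,3):A a5@(2,0):A a6@(1,4):A a7@(1,2):B a8@(2,1):A a9@(2,3):B
t=6: a0@(4,2):B a1@(0,1):B a2@(0,0):B a3@(0,2):B a4@(0,4):A a5@(2,0):A a6@(1,0):A a7@(1,2):B a8@(1,1):A a9@(2,2):B
t=7: a0@(4,2):B a1@(0,1):B a2@(0,3):B a3@(0,2):B a4@(1,3):A a5@(2,0):A a6@(1,4):A a7@(1,2):B a8@(2,1):A a9@(2,3):B
t=8: a0@(4,2):B a1@(0,1):B a2@(0,0):B a3@(0,2):B a4@(0,4):A a5@(2,0):A a6@(1,0):A a7@(1,2):B a8@(1,1):A a9@(2,2):B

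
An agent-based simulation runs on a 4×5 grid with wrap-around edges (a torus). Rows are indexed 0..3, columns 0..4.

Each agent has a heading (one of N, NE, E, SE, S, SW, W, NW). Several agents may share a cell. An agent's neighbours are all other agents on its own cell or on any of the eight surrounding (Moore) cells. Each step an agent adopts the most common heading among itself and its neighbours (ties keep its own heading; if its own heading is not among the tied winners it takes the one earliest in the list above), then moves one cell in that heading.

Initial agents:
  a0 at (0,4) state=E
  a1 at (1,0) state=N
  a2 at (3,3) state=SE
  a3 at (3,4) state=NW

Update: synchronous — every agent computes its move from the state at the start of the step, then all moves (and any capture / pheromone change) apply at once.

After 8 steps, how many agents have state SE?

t=1: a0@(0,0):E a1@(0,0):N a2@(0,4):SE a3@(2,3):NW
t=2: a0@(0,1):E a1@(3,0):N a2@(1,0):SE a3@(1,2):NW
t=3: a0@(0,2):E a1@(2,0):N a2@(2,1):SE a3@(0,1):NW
t=4: a0@(0,3):E a1@(1,0):N a2@(3,2):SE a3@(3,0):NW
t=5: a0@(0,4):E a1@(0,0):N a2@(0,3):SE a3@(2,4):NW
t=6: a0@(0,0):E a1@(3,0):N a2@(1,4):SE a3@(1,3):NW
t=7: a0@(0,1):E a1@(2,0):N a2@(2,0):SE a3@(0,2):NW
t=8: a0@(0,2):E a1@(1,0):N a2@(3,1):SE a3@(3,1):NW

1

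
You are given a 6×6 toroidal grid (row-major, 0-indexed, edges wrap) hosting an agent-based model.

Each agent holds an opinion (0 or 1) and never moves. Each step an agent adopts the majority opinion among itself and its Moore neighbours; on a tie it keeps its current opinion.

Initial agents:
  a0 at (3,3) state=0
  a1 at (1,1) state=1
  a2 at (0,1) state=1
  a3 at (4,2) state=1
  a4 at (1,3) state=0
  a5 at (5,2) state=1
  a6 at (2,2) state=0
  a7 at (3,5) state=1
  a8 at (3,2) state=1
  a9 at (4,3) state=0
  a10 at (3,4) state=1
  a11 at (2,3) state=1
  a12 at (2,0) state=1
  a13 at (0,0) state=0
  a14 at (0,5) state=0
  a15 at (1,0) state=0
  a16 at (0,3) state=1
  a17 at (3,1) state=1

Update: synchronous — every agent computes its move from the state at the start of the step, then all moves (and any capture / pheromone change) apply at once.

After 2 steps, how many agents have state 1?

t=1: a0@(3,3):1 a1@(1,1):1 a2@(0,1):1 a3@(4,2):1 a4@(1,3):0 a5@(5,2):1 a6@(2,2):1 a7@(3,5):1 a8@(3,2):1 a9@(4,3):1 a10@(3,4):1 a11@(2,3):1 a12@(2,0):1 a13@(0,0):0 a14@(0,5):0 a15@(1,0):0 a16@(0,3):1 a17@(3,1):1
t=2: a0@(3,3):1 a1@(1,1):1 a2@(0,1):1 a3@(4,2):1 a4@(1,3):1 a5@(5,2):1 a6@(2,2):1 a7@(3,5):1 a8@(3,2):1 a9@(4,3):1 a10@(3,4):1 a11@(2,3):1 a12@(2,0):1 a13@(0,0):0 a14@(0,5):0 a15@(1,0):0 a16@(0,3):1 a17@(3,1):1

15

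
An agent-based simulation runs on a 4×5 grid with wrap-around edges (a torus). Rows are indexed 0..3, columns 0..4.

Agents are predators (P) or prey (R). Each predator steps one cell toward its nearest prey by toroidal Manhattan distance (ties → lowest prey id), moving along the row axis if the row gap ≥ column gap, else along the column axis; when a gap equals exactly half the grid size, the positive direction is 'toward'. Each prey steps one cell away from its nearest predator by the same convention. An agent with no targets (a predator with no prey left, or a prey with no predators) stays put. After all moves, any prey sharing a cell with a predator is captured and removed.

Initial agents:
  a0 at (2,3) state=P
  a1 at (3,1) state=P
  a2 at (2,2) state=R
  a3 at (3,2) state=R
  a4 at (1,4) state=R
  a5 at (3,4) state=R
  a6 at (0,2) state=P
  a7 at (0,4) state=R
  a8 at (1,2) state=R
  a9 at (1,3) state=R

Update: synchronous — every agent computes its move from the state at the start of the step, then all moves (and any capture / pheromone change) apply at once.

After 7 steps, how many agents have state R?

t=1: a0@(2,2):P a1@(3,2):P a2@(2,1):R a3@(3,3):R a4@(0,4):R a5@(0,4):R a6@(3,2):P a7@(0,0):R a9@(0,3):R
t=2: a0@(2,1):P a1@(3,3):P a2@(2,0):R a3@(3,4):R a4@(0,0):R a5@(0,0):R a6@(3,3):P a7@(0,4):R a9@(1,3):R
t=3: a0@(2,0):P a1@(3,4):P a2@(2,4):R a3@(3,0):R a4@(3,0):R a5@(3,0):R a6@(3,4):P a7@(1,4):R a9@(0,3):R
t=4: a0@(2,4):P a1@(2,4):P a2@(2,3):R a3@(0,0):R a4@(0,0):R a5@(0,0):R a6@(2,4):P a7@(0,4):R a9@(1,3):R
t=5: a0@(2,3):P a1@(2,3):P a2@(2,2):R a3@(3,0):R a4@(3,0):R a5@(3,0):R a6@(2,3):P a7@(3,4):R a9@(0,3):R
t=6: a0@(2,2):P a1@(2,2):P a2@(2,1):R a3@(3,1):R a4@(3,1):R a5@(3,1):R a6@(2,2):P a7@(0,4):R a9@(3,3):R
t=7: a0@(2,1):P a1@(2,1):P a2@(2,0):R a3@(0,1):R a4@(0,1):R a5@(0,1):R a6@(2,1):P a7@(3,4):R a9@(0,3):R

6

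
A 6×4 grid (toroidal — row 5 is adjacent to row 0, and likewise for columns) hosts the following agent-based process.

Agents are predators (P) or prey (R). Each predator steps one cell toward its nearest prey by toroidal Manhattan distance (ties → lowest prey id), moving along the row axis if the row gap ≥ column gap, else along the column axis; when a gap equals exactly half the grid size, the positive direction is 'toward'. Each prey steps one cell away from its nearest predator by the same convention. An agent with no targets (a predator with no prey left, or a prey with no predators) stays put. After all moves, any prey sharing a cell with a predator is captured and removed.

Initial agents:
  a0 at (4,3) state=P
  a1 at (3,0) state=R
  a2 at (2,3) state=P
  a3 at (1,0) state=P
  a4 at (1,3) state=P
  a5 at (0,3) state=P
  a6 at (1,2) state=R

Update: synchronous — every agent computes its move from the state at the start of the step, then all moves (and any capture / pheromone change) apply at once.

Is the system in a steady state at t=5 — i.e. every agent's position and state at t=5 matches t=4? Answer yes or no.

yes

t=1: a0@(3,3):P a2@(3,3):P a3@(2,0):P a4@(1,2):P a5@(1,3):P a6@(1,1):R
t=2: a0@(2,3):P a2@(2,3):P a3@(1,0):P a4@(1,1):P a5@(1,0):P
t=3: (unchanged — steady state)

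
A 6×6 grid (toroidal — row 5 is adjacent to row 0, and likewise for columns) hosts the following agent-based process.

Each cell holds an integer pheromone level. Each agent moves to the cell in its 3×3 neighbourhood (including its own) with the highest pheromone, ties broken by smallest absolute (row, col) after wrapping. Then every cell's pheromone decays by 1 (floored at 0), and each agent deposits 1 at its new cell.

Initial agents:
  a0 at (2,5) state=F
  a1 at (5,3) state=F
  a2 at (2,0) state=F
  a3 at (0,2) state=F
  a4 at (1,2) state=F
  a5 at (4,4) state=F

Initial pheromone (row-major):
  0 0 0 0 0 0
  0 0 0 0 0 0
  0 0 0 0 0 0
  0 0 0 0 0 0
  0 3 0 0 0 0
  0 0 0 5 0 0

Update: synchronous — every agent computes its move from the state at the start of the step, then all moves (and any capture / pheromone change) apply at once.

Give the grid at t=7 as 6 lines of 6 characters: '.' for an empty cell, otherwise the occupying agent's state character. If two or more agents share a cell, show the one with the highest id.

......
F.....
......
......
......
...F..

t=1: a0@(1,0) a1@(5,3) a2@(1,0) a3@(5,3) a4@(0,1) a5@(5,3) | pheromone: 0 1 0 0 0 0 / 2 0 0 0 0 0 / 0 0 0 0 0 0 / 0 0 0 0 0 0 / 0 2 0 0 0 0 / 0 0 0 7 0 0
t=2: a0@(1,0) a1@(5,3) a2@(1,0) a3@(5,3) a4@(1,0) a5@(5,3) | pheromone: 0 0 0 0 0 0 / 4 0 0 0 0 0 / 0 0 0 0 0 0 / 0 0 0 0 0 0 / 0 1 0 0 0 0 / 0 0 0 9 0 0
t=3: a0@(1,0) a1@(5,3) a2@(1,0) a3@(5,3) a4@(1,0) a5@(5,3) | pheromone: 0 0 0 0 0 0 / 6 0 0 0 0 0 / 0 0 0 0 0 0 / 0 0 0 0 0 0 / 0 0 0 0 0 0 / 0 0 0 11 0 0
t=4: a0@(1,0) a1@(5,3) a2@(1,0) a3@(5,3) a4@(1,0) a5@(5,3) | pheromone: 0 0 0 0 0 0 / 8 0 0 0 0 0 / 0 0 0 0 0 0 / 0 0 0 0 0 0 / 0 0 0 0 0 0 / 0 0 0 13 0 0
t=5: a0@(1,0) a1@(5,3) a2@(1,0) a3@(5,3) a4@(1,0) a5@(5,3) | pheromone: 0 0 0 0 0 0 / 10 0 0 0 0 0 / 0 0 0 0 0 0 / 0 0 0 0 0 0 / 0 0 0 0 0 0 / 0 0 0 15 0 0
t=6: a0@(1,0) a1@(5,3) a2@(1,0) a3@(5,3) a4@(1,0) a5@(5,3) | pheromone: 0 0 0 0 0 0 / 12 0 0 0 0 0 / 0 0 0 0 0 0 / 0 0 0 0 0 0 / 0 0 0 0 0 0 / 0 0 0 17 0 0
t=7: a0@(1,0) a1@(5,3) a2@(1,0) a3@(5,3) a4@(1,0) a5@(5,3) | pheromone: 0 0 0 0 0 0 / 14 0 0 0 0 0 / 0 0 0 0 0 0 / 0 0 0 0 0 0 / 0 0 0 0 0 0 / 0 0 0 19 0 0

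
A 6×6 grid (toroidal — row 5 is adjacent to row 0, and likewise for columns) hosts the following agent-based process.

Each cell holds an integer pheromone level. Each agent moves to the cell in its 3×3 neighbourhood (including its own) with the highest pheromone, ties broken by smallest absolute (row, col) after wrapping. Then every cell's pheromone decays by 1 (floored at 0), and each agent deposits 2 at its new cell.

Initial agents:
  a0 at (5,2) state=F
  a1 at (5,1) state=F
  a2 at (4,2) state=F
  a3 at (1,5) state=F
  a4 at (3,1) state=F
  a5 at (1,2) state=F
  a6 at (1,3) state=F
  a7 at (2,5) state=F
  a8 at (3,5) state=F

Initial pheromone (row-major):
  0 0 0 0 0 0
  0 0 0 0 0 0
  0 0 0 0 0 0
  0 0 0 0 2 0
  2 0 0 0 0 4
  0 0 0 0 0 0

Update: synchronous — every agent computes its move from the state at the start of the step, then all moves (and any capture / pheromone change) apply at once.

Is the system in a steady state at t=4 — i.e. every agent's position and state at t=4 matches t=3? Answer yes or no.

yes

t=1: a0@(0,1) a1@(4,0) a2@(3,1) a3@(0,0) a4@(4,0) a5@(0,1) a6@(0,2) a7@(3,4) a8@(4,5) | pheromone: 2 4 2 0 0 0 / 0 0 0 0 0 0 / 0 0 0 0 0 0 / 0 2 0 0 3 0 / 5 0 0 0 0 5 / 0 0 0 0 0 0
t=2: a0@(0,1) a1@(4,0) a2@(4,0) a3@(0,1) a4@(4,0) a5@(0,1) a6@(0,1) a7@(4,5) a8@(4,0) | pheromone: 1 11 1 0 0 0 / 0 0 0 0 0 0 / 0 0 0 0 0 0 / 0 1 0 0 2 0 / 12 0 0 0 0 6 / 0 0 0 0 0 0
t=3: a0@(0,1) a1@(4,0) a2@(4,0) a3@(0,1) a4@(4,0) a5@(0,1) a6@(0,1) a7@(4,0) a8@(4,0) | pheromone: 0 18 0 0 0 0 / 0 0 0 0 0 0 / 0 0 0 0 0 0 / 0 0 0 0 1 0 / 21 0 0 0 0 5 / 0 0 0 0 0 0
t=4: a0@(0,1) a1@(4,0) a2@(4,0) a3@(0,1) a4@(4,0) a5@(0,1) a6@(0,1) a7@(4,0) a8@(4,0) | pheromone: 0 25 0 0 0 0 / 0 0 0 0 0 0 / 0 0 0 0 0 0 / 0 0 0 0 0 0 / 30 0 0 0 0 4 / 0 0 0 0 0 0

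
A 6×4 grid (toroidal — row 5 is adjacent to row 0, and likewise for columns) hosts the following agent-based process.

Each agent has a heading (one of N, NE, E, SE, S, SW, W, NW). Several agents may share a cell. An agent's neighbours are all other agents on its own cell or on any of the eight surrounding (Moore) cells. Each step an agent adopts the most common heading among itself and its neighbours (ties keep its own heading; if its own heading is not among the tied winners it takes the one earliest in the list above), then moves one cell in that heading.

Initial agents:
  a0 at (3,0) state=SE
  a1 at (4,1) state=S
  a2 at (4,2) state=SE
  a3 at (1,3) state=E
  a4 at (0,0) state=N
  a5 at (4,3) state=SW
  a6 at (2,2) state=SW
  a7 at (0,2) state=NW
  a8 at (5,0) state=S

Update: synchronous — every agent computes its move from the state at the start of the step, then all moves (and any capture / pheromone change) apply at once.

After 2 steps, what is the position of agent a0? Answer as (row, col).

t=1: a0@(4,1):SE a1@(5,1):S a2@(5,3):SE a3@(1,0):E a4@(5,0):N a5@(5,0):SE a6@(3,1):SW a7@(5,1):NW a8@(0,0):S
t=2: a0@(5,2):SE a1@(0,1):S a2@(0,0):SE a3@(1,1):E a4@(0,1):SE a5@(0,1):SE a6@(4,0):SW a7@(0,2):SE a8@(1,0):S

(5, 2)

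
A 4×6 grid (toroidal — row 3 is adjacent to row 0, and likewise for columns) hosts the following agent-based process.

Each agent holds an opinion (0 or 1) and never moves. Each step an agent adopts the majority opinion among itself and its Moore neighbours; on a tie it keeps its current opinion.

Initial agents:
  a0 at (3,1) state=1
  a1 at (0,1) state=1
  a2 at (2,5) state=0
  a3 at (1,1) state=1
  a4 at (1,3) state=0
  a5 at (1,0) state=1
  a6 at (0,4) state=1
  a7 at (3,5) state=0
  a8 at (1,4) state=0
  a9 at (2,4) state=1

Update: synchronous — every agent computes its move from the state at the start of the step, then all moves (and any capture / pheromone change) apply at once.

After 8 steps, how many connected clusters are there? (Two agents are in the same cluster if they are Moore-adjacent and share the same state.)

2

t=1: a0@(3,1):1 a1@(0,1):1 a2@(2,5):0 a3@(1,1):1 a4@(1,3):0 a5@(1,0):1 a6@(0,4):0 a7@(3,5):0 a8@(1,4):0 a9@(2,4):0
t=2: (unchanged — steady state)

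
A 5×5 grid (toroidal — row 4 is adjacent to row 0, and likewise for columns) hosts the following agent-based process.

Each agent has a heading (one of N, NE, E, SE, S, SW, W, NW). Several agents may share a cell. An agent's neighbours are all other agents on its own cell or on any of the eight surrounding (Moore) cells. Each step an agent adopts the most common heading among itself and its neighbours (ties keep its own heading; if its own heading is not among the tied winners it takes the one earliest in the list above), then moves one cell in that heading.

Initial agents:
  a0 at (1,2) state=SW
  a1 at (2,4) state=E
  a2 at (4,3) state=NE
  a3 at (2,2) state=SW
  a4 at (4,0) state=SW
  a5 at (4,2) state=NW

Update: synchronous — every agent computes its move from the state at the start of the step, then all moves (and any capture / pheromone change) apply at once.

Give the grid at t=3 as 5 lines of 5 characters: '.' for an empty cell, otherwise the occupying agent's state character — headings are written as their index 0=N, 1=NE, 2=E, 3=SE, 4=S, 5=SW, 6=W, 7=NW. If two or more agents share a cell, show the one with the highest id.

....5
.....
..5..
....5
...55

t=1: a0@(2,1):SW a1@(2,0):E a2@(3,4):NE a3@(3,1):SW a4@(0,4):SW a5@(3,1):NW
t=2: a0@(3,0):SW a1@(3,4):SW a2@(2,0):NE a3@(4,0):SW a4@(1,3):SW a5@(4,0):SW
t=3: a0@(4,4):SW a1@(4,3):SW a2@(3,4):SW a3@(0,4):SW a4@(2,2):SW a5@(0,4):SW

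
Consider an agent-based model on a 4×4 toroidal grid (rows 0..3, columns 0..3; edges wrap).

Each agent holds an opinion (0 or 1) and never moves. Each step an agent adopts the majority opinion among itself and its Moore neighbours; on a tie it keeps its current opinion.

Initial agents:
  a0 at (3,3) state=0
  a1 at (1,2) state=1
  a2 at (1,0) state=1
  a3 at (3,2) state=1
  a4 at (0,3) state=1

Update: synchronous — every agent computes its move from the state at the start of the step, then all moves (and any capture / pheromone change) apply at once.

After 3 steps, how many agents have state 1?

t=1: a0@(3,3):1 a1@(1,2):1 a2@(1,0):1 a3@(3,2):1 a4@(0,3):1
t=2: (unchanged — steady state)

5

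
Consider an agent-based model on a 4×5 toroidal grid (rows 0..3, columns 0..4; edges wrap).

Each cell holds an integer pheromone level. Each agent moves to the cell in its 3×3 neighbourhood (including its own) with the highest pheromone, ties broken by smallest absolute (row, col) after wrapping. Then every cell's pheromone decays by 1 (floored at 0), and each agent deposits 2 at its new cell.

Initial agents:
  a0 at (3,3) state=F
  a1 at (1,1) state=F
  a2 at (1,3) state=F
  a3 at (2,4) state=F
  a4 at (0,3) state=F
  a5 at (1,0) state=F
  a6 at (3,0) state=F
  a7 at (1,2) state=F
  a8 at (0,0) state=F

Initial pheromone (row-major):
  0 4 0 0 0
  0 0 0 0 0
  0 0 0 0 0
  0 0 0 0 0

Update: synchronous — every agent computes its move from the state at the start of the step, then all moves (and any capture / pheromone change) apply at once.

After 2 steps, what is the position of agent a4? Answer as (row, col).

t=1: a0@(0,2) a1@(0,1) a2@(0,2) a3@(1,0) a4@(0,2) a5@(0,1) a6@(0,1) a7@(0,1) a8@(0,1) | pheromone: 0 13 6 0 0 / 2 0 0 0 0 / 0 0 0 0 0 / 0 0 0 0 0
t=2: a0@(0,1) a1@(0,1) a2@(0,1) a3@(0,1) a4@(0,1) a5@(0,1) a6@(0,1) a7@(0,1) a8@(0,1) | pheromone: 0 30 5 0 0 / 1 0 0 0 0 / 0 0 0 0 0 / 0 0 0 0 0

(0, 1)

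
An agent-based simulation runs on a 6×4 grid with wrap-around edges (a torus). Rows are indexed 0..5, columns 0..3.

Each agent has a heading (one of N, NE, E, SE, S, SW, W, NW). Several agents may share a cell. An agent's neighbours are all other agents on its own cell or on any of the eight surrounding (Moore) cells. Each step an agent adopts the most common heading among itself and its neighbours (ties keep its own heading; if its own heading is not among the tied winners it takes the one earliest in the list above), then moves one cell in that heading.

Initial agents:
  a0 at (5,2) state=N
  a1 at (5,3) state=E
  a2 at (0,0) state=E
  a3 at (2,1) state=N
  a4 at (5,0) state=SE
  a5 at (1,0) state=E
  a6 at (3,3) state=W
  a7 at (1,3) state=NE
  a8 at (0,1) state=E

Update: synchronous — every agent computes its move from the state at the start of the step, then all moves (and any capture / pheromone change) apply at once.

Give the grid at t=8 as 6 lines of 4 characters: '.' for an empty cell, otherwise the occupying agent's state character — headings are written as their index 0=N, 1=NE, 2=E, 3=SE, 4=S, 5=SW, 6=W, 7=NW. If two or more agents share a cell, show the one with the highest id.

t=1: a0@(5,3):E a1@(5,0):E a2@(0,1):E a3@(1,1):N a4@(5,1):E a5@(1,1):E a6@(3,2):W a7@(1,0):E a8@(0,2):E
t=2: a0@(5,0):E a1@(5,1):E a2@(0,2):E a3@(1,2):E a4@(5,2):E a5@(1,2):E a6@(3,1):W a7@(1,1):E a8@(0,3):E
t=3: a0@(5,1):E a1@(5,2):E a2@(0,3):E a3@(1,3):E a4@(5,3):E a5@(1,3):E a6@(3,0):W a7@(1,2):E a8@(0,0):E
t=4: a0@(5,2):E a1@(5,3):E a2@(0,0):E a3@(1,0):E a4@(5,0):E a5@(1,0):E a6@(3,3):W a7@(1,3):E a8@(0,1):E
t=5: a0@(5,3):E a1@(5,0):E a2@(0,1):E a3@(1,1):E a4@(5,1):E a5@(1,1):E a6@(3,2):W a7@(1,0):E a8@(0,2):E
t=6: a0@(5,0):E a1@(5,1):E a2@(0,2):E a3@(1,2):E a4@(5,2):E a5@(1,2):E a6@(3,1):W a7@(1,1):E a8@(0,3):E
t=7: a0@(5,1):E a1@(5,2):E a2@(0,3):E a3@(1,3):E a4@(5,3):E a5@(1,3):E a6@(3,0):W a7@(1,2):E a8@(0,0):E
t=8: a0@(5,2):E a1@(5,3):E a2@(0,0):E a3@(1,0):E a4@(5,0):E a5@(1,0):E a6@(3,3):W a7@(1,3):E a8@(0,1):E

22..
2..2
....
...6
....
2.22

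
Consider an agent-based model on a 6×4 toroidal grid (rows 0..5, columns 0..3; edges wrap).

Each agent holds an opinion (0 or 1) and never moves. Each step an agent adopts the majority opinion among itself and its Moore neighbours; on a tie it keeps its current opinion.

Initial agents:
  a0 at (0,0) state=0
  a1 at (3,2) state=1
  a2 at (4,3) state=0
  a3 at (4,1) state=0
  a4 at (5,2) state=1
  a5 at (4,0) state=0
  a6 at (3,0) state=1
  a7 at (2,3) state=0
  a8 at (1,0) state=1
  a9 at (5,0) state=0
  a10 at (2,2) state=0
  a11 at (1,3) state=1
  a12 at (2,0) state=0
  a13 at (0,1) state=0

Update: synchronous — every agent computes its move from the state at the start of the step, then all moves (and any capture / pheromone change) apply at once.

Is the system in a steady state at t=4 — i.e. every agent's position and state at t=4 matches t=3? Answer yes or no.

yes

t=1: a0@(0,0):0 a1@(3,2):0 a2@(4,3):0 a3@(4,1):0 a4@(5,2):0 a5@(4,0):0 a6@(3,0):0 a7@(2,3):1 a8@(1,0):0 a9@(5,0):0 a10@(2,2):0 a11@(1,3):0 a12@(2,0):1 a13@(0,1):0
t=2: a0@(0,0):0 a1@(3,2):0 a2@(4,3):0 a3@(4,1):0 a4@(5,2):0 a5@(4,0):0 a6@(3,0):0 a7@(2,3):0 a8@(1,0):0 a9@(5,0):0 a10@(2,2):0 a11@(1,3):0 a12@(2,0):0 a13@(0,1):0
t=3: (unchanged — steady state)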